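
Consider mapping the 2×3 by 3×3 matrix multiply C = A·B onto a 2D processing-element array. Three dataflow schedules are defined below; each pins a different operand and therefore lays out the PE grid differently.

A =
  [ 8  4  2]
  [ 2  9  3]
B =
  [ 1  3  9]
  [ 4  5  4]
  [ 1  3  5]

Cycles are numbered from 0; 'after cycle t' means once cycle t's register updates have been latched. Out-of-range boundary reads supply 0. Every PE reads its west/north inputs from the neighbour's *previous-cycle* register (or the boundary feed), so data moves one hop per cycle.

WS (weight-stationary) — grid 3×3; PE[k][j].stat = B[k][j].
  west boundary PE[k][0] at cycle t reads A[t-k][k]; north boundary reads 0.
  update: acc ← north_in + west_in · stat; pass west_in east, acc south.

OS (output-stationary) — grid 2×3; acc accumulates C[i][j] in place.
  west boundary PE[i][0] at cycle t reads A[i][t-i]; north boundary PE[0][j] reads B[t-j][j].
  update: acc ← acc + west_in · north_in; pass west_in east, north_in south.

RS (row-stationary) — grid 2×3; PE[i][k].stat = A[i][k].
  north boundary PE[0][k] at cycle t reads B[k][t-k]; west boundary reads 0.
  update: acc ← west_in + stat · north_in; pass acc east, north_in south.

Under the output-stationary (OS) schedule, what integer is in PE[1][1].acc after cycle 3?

OS 2×3: PE[1][1] cycle-by-cycle (with neighbour feeds):
  after 0 — PE[0][1] acc=0, pass-E 0, pass-S 0
  after 0 — PE[1][0] acc=0, pass-E 0, pass-S 0
  after 0 — PE[1][1] acc=0, pass-E 0, pass-S 0
  after 1 — PE[0][1] acc=24, pass-E 8, pass-S 3
  after 1 — PE[1][0] acc=2, pass-E 2, pass-S 1
  after 1 — PE[1][1] acc=0, pass-E 0, pass-S 0
  after 2 — PE[0][1] acc=44, pass-E 4, pass-S 5
  after 2 — PE[1][0] acc=38, pass-E 9, pass-S 4
  after 2 — PE[1][1] acc=6, pass-E 2, pass-S 3
  after 3 — PE[0][1] acc=50, pass-E 2, pass-S 3
  after 3 — PE[1][0] acc=41, pass-E 3, pass-S 1
  after 3 — PE[1][1] acc=51, pass-E 9, pass-S 5

PE[1][1].acc = 51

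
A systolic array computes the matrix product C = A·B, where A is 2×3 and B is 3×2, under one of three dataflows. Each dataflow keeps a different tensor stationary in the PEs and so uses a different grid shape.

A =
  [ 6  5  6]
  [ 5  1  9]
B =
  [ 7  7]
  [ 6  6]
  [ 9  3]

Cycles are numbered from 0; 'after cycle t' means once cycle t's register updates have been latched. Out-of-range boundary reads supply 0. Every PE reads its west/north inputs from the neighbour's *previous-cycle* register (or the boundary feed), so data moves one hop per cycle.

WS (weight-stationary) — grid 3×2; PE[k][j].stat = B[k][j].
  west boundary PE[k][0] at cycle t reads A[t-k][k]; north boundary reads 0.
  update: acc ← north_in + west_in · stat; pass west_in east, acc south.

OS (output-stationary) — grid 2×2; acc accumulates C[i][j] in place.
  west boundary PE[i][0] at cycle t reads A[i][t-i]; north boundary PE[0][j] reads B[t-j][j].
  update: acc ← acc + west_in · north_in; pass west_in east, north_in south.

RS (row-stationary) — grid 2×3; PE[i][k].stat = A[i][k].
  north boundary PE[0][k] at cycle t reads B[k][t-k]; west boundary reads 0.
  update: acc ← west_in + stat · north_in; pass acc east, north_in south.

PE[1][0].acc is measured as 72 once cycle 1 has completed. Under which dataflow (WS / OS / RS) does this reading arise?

WS [3×2] PE[1][0] across cycles:
  0: (1,0).acc=0  regs=<0,0>
  1: (1,0).acc=72  regs=<5,72>
OS [2×2] PE[1][0] across cycles:
  0: (1,0).acc=0  regs=<0,0>
  1: (1,0).acc=35  regs=<5,7>
RS [2×3] PE[1][0] across cycles:
  0: (1,0).acc=0  regs=<0,0>
  1: (1,0).acc=35  regs=<35,7>

dataflow = WS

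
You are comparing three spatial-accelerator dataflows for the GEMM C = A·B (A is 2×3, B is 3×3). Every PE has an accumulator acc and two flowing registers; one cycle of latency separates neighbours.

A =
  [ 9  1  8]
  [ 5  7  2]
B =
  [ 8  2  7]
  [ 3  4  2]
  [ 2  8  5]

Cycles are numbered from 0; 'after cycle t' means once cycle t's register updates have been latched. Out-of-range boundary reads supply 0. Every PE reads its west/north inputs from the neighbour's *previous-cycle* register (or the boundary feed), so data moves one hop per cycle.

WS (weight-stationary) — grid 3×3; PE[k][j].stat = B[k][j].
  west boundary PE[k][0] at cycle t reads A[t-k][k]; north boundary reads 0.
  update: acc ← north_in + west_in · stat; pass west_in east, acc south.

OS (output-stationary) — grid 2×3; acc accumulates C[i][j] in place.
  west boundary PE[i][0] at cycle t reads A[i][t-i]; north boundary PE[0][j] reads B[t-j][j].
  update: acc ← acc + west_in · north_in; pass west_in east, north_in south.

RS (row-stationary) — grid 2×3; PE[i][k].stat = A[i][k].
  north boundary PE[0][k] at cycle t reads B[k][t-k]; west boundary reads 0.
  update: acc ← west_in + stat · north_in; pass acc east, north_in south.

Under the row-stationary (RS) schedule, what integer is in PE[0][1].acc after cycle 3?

PE[0][1].acc = 65

RS 2×3: PE[0][1] cycle-by-cycle (with neighbour feeds):
  @0  [0,0]  acc 72  |  →72  ↓8
  @0  [0,1]  acc 0  |  →0  ↓0
  @1  [0,0]  acc 18  |  →18  ↓2
  @1  [0,1]  acc 75  |  →75  ↓3
  @2  [0,0]  acc 63  |  →63  ↓7
  @2  [0,1]  acc 22  |  →22  ↓4
  @3  [0,0]  acc 0  |  →0  ↓0
  @3  [0,1]  acc 65  |  →65  ↓2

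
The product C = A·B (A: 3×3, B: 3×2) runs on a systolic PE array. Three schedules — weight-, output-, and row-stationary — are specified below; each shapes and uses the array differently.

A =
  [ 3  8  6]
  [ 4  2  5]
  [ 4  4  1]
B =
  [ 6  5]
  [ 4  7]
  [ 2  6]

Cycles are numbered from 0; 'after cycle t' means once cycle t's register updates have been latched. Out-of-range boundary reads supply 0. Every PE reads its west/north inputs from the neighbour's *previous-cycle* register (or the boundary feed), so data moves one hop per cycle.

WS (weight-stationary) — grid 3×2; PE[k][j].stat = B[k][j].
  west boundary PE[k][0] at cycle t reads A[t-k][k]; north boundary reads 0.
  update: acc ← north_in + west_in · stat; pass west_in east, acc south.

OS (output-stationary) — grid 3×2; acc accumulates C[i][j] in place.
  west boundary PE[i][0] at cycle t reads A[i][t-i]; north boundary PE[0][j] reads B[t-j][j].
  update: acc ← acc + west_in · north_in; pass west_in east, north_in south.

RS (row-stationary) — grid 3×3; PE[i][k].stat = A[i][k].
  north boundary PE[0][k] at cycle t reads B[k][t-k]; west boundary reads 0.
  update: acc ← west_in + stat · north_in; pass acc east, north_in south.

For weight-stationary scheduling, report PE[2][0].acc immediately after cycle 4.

PE[2][0].acc = 42

WS on a 3×2 grid — tracing PE[2][0] and its feeders:
  0: (1,0).acc=0  regs=<0,0>
  0: (2,0).acc=0  regs=<0,0>
  1: (1,0).acc=50  regs=<8,50>
  1: (2,0).acc=0  regs=<0,0>
  2: (1,0).acc=32  regs=<2,32>
  2: (2,0).acc=62  regs=<6,62>
  3: (1,0).acc=40  regs=<4,40>
  3: (2,0).acc=42  regs=<5,42>
  4: (1,0).acc=0  regs=<0,0>
  4: (2,0).acc=42  regs=<1,42>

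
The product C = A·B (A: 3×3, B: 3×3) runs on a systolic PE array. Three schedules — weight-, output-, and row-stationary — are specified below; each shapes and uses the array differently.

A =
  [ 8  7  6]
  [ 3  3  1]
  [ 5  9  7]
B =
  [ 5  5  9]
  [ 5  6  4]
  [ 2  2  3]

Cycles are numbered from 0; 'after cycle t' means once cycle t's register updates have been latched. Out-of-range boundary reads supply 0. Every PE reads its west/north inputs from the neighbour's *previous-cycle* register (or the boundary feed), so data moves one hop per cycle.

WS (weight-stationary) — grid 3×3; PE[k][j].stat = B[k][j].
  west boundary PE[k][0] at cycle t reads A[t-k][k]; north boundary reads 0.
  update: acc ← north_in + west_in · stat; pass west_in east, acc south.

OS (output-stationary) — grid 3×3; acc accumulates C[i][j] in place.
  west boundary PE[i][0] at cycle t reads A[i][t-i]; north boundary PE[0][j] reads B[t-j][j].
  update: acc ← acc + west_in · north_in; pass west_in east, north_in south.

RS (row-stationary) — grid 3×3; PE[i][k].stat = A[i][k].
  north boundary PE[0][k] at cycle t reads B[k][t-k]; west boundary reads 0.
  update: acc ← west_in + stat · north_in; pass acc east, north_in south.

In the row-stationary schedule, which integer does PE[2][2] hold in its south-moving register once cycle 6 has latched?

RS (3×3). Following PE[2][2] plus its west/north inputs:
  after 0 — PE[1][2] acc=0, pass-E 0, pass-S 0
  after 0 — PE[2][1] acc=0, pass-E 0, pass-S 0
  after 0 — PE[2][2] acc=0, pass-E 0, pass-S 0
  after 1 — PE[1][2] acc=0, pass-E 0, pass-S 0
  after 1 — PE[2][1] acc=0, pass-E 0, pass-S 0
  after 1 — PE[2][2] acc=0, pass-E 0, pass-S 0
  after 2 — PE[1][2] acc=0, pass-E 0, pass-S 0
  after 2 — PE[2][1] acc=0, pass-E 0, pass-S 0
  after 2 — PE[2][2] acc=0, pass-E 0, pass-S 0
  after 3 — PE[1][2] acc=32, pass-E 32, pass-S 2
  after 3 — PE[2][1] acc=70, pass-E 70, pass-S 5
  after 3 — PE[2][2] acc=0, pass-E 0, pass-S 0
  after 4 — PE[1][2] acc=35, pass-E 35, pass-S 2
  after 4 — PE[2][1] acc=79, pass-E 79, pass-S 6
  after 4 — PE[2][2] acc=84, pass-E 84, pass-S 2
  after 5 — PE[1][2] acc=42, pass-E 42, pass-S 3
  after 5 — PE[2][1] acc=81, pass-E 81, pass-S 4
  after 5 — PE[2][2] acc=93, pass-E 93, pass-S 2
  after 6 — PE[1][2] acc=0, pass-E 0, pass-S 0
  after 6 — PE[2][1] acc=0, pass-E 0, pass-S 0
  after 6 — PE[2][2] acc=102, pass-E 102, pass-S 3

register = 3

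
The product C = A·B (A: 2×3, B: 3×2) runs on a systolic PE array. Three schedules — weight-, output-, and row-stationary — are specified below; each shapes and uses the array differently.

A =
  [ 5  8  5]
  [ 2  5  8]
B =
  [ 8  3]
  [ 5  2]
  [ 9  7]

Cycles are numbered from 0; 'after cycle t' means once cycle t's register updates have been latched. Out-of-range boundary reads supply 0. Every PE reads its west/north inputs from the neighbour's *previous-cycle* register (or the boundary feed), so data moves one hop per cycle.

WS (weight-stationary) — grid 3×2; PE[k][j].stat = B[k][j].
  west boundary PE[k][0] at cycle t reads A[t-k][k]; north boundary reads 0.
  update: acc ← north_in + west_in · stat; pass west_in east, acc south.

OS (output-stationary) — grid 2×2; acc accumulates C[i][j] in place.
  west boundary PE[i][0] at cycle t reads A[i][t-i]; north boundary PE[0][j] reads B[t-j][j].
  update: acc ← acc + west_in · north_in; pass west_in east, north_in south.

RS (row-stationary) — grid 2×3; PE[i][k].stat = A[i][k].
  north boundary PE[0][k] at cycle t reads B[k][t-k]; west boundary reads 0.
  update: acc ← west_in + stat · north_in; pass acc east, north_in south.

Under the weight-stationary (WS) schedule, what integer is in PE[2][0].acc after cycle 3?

PE[2][0].acc = 113

WS (3×2). Following PE[2][0] plus its west/north inputs:
  c0 r1c0: 0 / 0 / 0
  c0 r2c0: 0 / 0 / 0
  c1 r1c0: 80 / 8 / 80
  c1 r2c0: 0 / 0 / 0
  c2 r1c0: 41 / 5 / 41
  c2 r2c0: 125 / 5 / 125
  c3 r1c0: 0 / 0 / 0
  c3 r2c0: 113 / 8 / 113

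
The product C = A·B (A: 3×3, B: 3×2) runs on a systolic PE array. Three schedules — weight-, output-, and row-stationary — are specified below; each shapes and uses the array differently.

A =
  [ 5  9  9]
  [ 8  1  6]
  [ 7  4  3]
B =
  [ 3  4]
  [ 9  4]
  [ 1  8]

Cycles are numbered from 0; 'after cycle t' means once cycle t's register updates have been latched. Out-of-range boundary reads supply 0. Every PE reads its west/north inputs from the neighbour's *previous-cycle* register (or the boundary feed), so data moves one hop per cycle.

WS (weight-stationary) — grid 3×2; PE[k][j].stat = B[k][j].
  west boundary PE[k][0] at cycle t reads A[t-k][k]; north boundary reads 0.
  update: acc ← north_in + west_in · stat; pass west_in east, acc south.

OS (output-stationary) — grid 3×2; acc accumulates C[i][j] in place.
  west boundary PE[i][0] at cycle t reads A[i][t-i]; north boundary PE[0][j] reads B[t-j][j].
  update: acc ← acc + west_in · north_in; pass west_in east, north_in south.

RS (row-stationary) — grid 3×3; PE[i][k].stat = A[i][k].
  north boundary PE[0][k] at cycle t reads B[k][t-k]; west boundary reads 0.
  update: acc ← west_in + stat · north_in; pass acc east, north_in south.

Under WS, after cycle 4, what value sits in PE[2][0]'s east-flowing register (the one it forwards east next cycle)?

WS 3×2: PE[2][0] cycle-by-cycle (with neighbour feeds):
  c0 r1c0: 0 / 0 / 0
  c0 r2c0: 0 / 0 / 0
  c1 r1c0: 96 / 9 / 96
  c1 r2c0: 0 / 0 / 0
  c2 r1c0: 33 / 1 / 33
  c2 r2c0: 105 / 9 / 105
  c3 r1c0: 57 / 4 / 57
  c3 r2c0: 39 / 6 / 39
  c4 r1c0: 0 / 0 / 0
  c4 r2c0: 60 / 3 / 60

register = 3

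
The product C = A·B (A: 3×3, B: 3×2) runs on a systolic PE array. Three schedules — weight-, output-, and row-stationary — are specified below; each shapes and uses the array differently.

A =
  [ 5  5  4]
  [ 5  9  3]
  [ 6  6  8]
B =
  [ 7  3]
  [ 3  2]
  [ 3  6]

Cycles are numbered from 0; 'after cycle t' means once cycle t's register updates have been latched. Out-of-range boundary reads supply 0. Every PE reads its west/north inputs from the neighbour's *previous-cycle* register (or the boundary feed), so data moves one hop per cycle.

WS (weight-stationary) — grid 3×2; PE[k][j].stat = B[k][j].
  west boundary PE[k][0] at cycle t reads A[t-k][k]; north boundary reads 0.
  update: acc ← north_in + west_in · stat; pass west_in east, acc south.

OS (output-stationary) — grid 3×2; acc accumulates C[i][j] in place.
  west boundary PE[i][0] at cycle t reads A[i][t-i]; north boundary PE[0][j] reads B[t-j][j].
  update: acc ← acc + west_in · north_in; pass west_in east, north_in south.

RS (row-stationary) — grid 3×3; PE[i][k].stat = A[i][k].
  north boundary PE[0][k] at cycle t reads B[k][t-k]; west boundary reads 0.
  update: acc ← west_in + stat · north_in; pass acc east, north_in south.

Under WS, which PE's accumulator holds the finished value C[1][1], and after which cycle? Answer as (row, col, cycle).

WS — PE[2][1] is where C[1][1] collects:
  [0] (2,1) acc=0 (h:0 v:0)
  [1] (2,1) acc=0 (h:0 v:0)
  [2] (2,1) acc=0 (h:0 v:0)
  [3] (2,1) acc=49 (h:4 v:49)
  [4] (2,1) acc=51 (h:3 v:51)

(row, col, cycle) = (2, 1, 4)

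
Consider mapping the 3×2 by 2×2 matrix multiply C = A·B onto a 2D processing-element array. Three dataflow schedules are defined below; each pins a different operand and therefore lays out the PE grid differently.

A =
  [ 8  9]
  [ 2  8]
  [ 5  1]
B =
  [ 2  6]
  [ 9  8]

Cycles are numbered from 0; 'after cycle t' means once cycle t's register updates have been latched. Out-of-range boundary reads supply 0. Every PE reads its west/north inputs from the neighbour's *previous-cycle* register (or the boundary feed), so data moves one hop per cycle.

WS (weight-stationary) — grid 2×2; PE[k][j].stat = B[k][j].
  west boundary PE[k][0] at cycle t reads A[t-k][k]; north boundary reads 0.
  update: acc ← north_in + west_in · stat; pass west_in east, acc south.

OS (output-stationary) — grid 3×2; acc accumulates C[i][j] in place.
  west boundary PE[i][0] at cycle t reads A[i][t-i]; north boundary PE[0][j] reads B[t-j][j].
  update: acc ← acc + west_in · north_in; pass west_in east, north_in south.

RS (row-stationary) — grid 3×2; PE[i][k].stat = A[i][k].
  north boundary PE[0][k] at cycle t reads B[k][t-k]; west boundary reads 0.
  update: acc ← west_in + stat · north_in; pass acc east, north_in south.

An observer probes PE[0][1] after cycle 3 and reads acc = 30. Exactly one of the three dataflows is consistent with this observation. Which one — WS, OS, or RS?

Under WS (2×2), PE[0][1]:
  t=0 PE[0][1]: acc=0 h=0 v=0
  t=1 PE[0][1]: acc=48 h=8 v=48
  t=2 PE[0][1]: acc=12 h=2 v=12
  t=3 PE[0][1]: acc=30 h=5 v=30
Under OS (3×2), PE[0][1]:
  t=0 PE[0][1]: acc=0 h=0 v=0
  t=1 PE[0][1]: acc=48 h=8 v=6
  t=2 PE[0][1]: acc=120 h=9 v=8
  t=3 PE[0][1]: acc=120 h=0 v=0
Under RS (3×2), PE[0][1]:
  t=0 PE[0][1]: acc=0 h=0 v=0
  t=1 PE[0][1]: acc=97 h=97 v=9
  t=2 PE[0][1]: acc=120 h=120 v=8
  t=3 PE[0][1]: acc=0 h=0 v=0

dataflow = WS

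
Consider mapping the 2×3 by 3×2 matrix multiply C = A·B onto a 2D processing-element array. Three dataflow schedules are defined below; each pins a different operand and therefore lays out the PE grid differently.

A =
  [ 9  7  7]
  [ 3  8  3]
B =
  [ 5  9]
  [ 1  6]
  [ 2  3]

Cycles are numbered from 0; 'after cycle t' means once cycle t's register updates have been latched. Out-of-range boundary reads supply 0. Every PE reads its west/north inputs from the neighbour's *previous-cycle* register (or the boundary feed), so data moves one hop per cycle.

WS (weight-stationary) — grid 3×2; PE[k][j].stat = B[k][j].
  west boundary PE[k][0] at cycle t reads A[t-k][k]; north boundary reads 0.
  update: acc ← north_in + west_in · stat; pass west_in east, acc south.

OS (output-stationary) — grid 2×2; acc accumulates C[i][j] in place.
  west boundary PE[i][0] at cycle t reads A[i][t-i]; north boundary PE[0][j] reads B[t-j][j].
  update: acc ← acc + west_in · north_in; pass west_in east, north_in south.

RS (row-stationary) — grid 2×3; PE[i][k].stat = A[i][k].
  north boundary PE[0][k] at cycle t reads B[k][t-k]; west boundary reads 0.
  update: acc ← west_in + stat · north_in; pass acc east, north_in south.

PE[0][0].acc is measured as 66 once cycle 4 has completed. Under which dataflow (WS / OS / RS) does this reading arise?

dataflow = OS

— WS: 3×2; PE[0][0] trace:
  t=0 PE[0][0]: acc=45 h=9 v=45
  t=1 PE[0][0]: acc=15 h=3 v=15
  t=2 PE[0][0]: acc=0 h=0 v=0
  t=3 PE[0][0]: acc=0 h=0 v=0
  t=4 PE[0][0]: acc=0 h=0 v=0
— OS: 2×2; PE[0][0] trace:
  t=0 PE[0][0]: acc=45 h=9 v=5
  t=1 PE[0][0]: acc=52 h=7 v=1
  t=2 PE[0][0]: acc=66 h=7 v=2
  t=3 PE[0][0]: acc=66 h=0 v=0
  t=4 PE[0][0]: acc=66 h=0 v=0
— RS: 2×3; PE[0][0] trace:
  t=0 PE[0][0]: acc=45 h=45 v=5
  t=1 PE[0][0]: acc=81 h=81 v=9
  t=2 PE[0][0]: acc=0 h=0 v=0
  t=3 PE[0][0]: acc=0 h=0 v=0
  t=4 PE[0][0]: acc=0 h=0 v=0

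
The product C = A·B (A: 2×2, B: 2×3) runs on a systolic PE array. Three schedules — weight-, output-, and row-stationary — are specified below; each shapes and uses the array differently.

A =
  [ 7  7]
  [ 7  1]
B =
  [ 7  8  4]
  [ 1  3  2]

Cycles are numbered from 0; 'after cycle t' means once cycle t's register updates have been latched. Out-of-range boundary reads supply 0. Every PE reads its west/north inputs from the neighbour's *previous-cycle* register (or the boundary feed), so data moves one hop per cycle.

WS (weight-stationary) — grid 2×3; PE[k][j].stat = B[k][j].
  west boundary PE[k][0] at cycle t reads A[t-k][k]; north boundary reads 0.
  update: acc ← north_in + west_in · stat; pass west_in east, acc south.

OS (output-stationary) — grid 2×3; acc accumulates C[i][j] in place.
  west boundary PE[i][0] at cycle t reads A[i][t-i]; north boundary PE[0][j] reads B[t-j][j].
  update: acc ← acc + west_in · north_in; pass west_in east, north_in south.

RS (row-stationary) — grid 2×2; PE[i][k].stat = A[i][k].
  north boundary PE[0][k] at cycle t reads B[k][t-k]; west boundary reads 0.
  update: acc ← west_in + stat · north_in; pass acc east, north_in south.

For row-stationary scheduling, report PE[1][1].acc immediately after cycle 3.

PE[1][1].acc = 59

Tracing RS — 2×2 array, target PE[1][1]:
  after 0 — PE[0][1] acc=0, pass-E 0, pass-S 0
  after 0 — PE[1][0] acc=0, pass-E 0, pass-S 0
  after 0 — PE[1][1] acc=0, pass-E 0, pass-S 0
  after 1 — PE[0][1] acc=56, pass-E 56, pass-S 1
  after 1 — PE[1][0] acc=49, pass-E 49, pass-S 7
  after 1 — PE[1][1] acc=0, pass-E 0, pass-S 0
  after 2 — PE[0][1] acc=77, pass-E 77, pass-S 3
  after 2 — PE[1][0] acc=56, pass-E 56, pass-S 8
  after 2 — PE[1][1] acc=50, pass-E 50, pass-S 1
  after 3 — PE[0][1] acc=42, pass-E 42, pass-S 2
  after 3 — PE[1][0] acc=28, pass-E 28, pass-S 4
  after 3 — PE[1][1] acc=59, pass-E 59, pass-S 3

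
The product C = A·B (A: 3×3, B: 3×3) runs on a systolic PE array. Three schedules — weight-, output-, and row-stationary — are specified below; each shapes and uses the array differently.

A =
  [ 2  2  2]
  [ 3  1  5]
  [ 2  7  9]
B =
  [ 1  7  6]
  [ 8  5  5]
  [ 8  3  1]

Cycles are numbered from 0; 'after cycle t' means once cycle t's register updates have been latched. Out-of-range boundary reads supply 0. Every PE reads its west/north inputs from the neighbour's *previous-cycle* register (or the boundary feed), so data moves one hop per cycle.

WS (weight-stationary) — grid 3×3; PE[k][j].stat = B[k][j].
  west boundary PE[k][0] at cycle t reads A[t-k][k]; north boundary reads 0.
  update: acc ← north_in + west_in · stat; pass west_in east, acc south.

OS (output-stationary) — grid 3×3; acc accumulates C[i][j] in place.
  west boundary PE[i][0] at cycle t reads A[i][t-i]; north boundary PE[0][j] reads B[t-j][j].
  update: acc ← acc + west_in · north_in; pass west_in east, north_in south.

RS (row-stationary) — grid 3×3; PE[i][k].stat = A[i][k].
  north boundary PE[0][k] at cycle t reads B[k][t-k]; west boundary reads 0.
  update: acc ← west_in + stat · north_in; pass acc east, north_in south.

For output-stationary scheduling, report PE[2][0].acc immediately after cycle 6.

PE[2][0].acc = 130

OS on a 3×3 grid — tracing PE[2][0] and its feeders:
  c0 r1c0: 0 / 0 / 0
  c0 r2c0: 0 / 0 / 0
  c1 r1c0: 3 / 3 / 1
  c1 r2c0: 0 / 0 / 0
  c2 r1c0: 11 / 1 / 8
  c2 r2c0: 2 / 2 / 1
  c3 r1c0: 51 / 5 / 8
  c3 r2c0: 58 / 7 / 8
  c4 r1c0: 51 / 0 / 0
  c4 r2c0: 130 / 9 / 8
  c5 r1c0: 51 / 0 / 0
  c5 r2c0: 130 / 0 / 0
  c6 r1c0: 51 / 0 / 0
  c6 r2c0: 130 / 0 / 0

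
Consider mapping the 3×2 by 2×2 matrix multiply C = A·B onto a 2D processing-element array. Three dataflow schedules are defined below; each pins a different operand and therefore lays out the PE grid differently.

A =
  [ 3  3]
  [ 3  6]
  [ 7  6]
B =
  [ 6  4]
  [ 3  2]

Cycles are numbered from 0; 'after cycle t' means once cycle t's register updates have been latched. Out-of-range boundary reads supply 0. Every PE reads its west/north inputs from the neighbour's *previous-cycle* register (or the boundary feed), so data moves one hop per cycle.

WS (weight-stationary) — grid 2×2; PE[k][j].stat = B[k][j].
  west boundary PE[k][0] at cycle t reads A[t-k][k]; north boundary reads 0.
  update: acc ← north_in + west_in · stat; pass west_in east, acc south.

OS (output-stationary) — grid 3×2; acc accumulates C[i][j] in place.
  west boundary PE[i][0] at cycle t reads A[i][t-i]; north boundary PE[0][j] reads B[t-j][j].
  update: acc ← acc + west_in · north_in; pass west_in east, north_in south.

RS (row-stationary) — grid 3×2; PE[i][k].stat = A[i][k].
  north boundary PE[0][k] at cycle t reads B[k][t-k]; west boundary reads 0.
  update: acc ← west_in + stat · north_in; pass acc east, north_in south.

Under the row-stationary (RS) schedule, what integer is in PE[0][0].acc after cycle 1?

PE[0][0].acc = 12

Tracing RS — 3×2 array, target PE[0][0]:
  step 0 · PE0,0: acc=18; fwd→18 fwd↓6
  step 1 · PE0,0: acc=12; fwd→12 fwd↓4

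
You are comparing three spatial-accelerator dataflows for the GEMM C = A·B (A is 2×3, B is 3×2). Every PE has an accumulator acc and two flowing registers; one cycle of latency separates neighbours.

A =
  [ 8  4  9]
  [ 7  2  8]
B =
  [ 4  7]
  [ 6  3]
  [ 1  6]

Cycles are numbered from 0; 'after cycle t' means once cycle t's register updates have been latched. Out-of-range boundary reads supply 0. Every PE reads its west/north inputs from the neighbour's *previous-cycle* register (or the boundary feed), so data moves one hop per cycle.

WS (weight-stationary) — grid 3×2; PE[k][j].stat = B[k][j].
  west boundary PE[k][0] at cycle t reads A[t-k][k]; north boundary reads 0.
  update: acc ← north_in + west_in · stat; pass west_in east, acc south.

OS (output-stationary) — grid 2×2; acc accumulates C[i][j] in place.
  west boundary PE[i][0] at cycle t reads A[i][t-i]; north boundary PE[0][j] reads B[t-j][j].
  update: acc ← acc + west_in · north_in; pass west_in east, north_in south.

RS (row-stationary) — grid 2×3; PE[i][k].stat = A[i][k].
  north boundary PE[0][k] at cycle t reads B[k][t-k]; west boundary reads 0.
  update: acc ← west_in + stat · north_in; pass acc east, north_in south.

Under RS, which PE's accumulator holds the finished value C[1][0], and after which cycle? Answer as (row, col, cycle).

RS: C[1][0] accumulates in PE[1][2]:
  c0 r1c2: 0 / 0 / 0
  c1 r1c2: 0 / 0 / 0
  c2 r1c2: 0 / 0 / 0
  c3 r1c2: 48 / 48 / 1

(row, col, cycle) = (1, 2, 3)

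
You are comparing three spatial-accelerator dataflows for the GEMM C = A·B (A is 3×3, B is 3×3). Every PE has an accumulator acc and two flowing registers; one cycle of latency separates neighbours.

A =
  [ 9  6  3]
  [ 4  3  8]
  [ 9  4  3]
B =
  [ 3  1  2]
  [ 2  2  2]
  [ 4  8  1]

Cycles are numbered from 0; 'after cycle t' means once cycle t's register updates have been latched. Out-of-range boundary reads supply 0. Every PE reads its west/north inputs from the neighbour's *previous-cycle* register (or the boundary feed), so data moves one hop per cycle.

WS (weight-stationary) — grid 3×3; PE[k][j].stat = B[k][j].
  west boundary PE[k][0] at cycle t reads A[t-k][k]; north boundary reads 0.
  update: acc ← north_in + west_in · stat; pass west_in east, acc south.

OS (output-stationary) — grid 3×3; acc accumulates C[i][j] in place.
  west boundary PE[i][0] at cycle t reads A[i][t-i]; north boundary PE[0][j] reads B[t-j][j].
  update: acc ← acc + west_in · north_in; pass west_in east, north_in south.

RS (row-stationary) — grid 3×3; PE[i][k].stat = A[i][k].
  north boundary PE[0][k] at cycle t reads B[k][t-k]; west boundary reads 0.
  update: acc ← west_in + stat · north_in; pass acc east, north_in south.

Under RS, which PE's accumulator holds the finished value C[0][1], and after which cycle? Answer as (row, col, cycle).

RS — PE[0][2] is where C[0][1] collects:
  0: (0,2).acc=0  regs=<0,0>
  1: (0,2).acc=0  regs=<0,0>
  2: (0,2).acc=51  regs=<51,4>
  3: (0,2).acc=45  regs=<45,8>

(row, col, cycle) = (0, 2, 3)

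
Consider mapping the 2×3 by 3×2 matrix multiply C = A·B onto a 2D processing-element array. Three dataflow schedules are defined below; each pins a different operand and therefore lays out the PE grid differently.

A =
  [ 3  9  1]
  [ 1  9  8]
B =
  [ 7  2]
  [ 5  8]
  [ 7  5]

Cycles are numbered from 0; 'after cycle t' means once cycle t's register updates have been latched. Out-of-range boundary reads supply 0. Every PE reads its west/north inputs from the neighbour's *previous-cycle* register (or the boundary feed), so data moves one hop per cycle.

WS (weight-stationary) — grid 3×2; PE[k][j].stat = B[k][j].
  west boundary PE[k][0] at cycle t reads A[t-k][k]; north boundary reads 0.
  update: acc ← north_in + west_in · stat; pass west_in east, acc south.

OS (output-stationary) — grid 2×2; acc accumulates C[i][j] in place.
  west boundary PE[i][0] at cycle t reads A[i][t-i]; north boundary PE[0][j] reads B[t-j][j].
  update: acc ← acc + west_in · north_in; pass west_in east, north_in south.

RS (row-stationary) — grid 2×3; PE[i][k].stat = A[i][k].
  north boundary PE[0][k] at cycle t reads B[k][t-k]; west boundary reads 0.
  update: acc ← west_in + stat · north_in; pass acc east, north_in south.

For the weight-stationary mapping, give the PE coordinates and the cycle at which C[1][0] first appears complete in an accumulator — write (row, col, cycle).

(row, col, cycle) = (2, 0, 3)

WS — PE[2][0] is where C[1][0] collects:
  cycle 0: PE[2][0] → acc 0, east 0, south 0
  cycle 1: PE[2][0] → acc 0, east 0, south 0
  cycle 2: PE[2][0] → acc 73, east 1, south 73
  cycle 3: PE[2][0] → acc 108, east 8, south 108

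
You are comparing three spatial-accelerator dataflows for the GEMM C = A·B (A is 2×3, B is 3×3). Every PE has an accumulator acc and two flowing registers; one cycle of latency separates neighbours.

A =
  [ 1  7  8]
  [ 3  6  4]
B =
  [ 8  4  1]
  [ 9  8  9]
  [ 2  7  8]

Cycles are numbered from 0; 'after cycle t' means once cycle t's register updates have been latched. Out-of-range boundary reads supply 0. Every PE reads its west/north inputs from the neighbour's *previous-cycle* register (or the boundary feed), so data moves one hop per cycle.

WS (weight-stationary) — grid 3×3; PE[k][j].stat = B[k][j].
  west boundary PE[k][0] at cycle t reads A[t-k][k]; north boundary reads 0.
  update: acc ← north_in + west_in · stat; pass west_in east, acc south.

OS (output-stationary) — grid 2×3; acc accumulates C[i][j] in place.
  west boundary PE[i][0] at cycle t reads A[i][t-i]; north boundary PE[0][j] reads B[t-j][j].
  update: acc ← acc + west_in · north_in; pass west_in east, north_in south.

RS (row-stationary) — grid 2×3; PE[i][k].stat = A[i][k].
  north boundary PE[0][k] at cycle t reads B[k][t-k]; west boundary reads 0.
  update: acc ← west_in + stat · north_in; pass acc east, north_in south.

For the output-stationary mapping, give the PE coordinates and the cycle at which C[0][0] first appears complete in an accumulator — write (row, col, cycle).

OS — PE[0][0] is where C[0][0] collects:
  [0] (0,0) acc=8 (h:1 v:8)
  [1] (0,0) acc=71 (h:7 v:9)
  [2] (0,0) acc=87 (h:8 v:2)

(row, col, cycle) = (0, 0, 2)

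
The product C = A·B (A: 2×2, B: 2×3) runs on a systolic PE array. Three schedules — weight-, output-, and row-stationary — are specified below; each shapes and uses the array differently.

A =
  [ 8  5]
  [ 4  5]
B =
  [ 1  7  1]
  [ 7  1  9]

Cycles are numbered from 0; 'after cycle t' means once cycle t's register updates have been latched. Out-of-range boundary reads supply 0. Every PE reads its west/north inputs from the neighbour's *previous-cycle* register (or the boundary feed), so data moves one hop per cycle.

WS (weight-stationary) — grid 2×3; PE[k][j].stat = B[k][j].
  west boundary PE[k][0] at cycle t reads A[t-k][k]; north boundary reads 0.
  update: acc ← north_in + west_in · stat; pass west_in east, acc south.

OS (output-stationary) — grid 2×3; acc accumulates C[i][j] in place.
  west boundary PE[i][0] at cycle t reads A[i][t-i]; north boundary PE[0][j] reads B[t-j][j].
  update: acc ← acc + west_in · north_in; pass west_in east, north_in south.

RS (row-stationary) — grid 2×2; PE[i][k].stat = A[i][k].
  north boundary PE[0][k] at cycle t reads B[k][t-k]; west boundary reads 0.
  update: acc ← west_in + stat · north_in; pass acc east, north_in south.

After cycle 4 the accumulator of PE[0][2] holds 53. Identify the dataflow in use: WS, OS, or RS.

dataflow = OS

WS [2×3] PE[0][2] across cycles:
  0: (0,2).acc=0  regs=<0,0>
  1: (0,2).acc=0  regs=<0,0>
  2: (0,2).acc=8  regs=<8,8>
  3: (0,2).acc=4  regs=<4,4>
  4: (0,2).acc=0  regs=<0,0>
OS [2×3] PE[0][2] across cycles:
  0: (0,2).acc=0  regs=<0,0>
  1: (0,2).acc=0  regs=<0,0>
  2: (0,2).acc=8  regs=<8,1>
  3: (0,2).acc=53  regs=<5,9>
  4: (0,2).acc=53  regs=<0,0>
— RS: 2×2 array has no PE[0][2].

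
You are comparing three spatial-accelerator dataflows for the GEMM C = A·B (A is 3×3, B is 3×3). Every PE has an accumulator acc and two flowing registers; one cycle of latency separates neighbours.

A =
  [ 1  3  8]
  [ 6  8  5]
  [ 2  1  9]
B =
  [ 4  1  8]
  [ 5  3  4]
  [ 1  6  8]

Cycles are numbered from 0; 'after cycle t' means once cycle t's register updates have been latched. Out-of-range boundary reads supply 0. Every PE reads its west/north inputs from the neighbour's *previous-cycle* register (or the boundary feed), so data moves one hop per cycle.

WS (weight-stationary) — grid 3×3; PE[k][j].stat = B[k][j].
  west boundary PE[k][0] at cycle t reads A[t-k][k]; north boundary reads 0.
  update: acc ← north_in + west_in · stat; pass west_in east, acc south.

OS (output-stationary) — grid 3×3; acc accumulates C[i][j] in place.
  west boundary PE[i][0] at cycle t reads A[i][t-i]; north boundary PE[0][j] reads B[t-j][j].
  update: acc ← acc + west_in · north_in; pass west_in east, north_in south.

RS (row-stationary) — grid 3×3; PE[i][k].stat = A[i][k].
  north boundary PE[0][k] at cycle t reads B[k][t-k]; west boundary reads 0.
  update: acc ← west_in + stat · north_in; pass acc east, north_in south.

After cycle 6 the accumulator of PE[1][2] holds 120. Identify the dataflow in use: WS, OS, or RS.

dataflow = OS

WS (3×3 grid), PE[1][2]:
  cycle 0: PE[1][2] → acc 0, east 0, south 0
  cycle 1: PE[1][2] → acc 0, east 0, south 0
  cycle 2: PE[1][2] → acc 0, east 0, south 0
  cycle 3: PE[1][2] → acc 20, east 3, south 20
  cycle 4: PE[1][2] → acc 80, east 8, south 80
  cycle 5: PE[1][2] → acc 20, east 1, south 20
  cycle 6: PE[1][2] → acc 0, east 0, south 0
OS (3×3 grid), PE[1][2]:
  cycle 0: PE[1][2] → acc 0, east 0, south 0
  cycle 1: PE[1][2] → acc 0, east 0, south 0
  cycle 2: PE[1][2] → acc 0, east 0, south 0
  cycle 3: PE[1][2] → acc 48, east 6, south 8
  cycle 4: PE[1][2] → acc 80, east 8, south 4
  cycle 5: PE[1][2] → acc 120, east 5, south 8
  cycle 6: PE[1][2] → acc 120, east 0, south 0
RS (3×3 grid), PE[1][2]:
  cycle 0: PE[1][2] → acc 0, east 0, south 0
  cycle 1: PE[1][2] → acc 0, east 0, south 0
  cycle 2: PE[1][2] → acc 0, east 0, south 0
  cycle 3: PE[1][2] → acc 69, east 69, south 1
  cycle 4: PE[1][2] → acc 60, east 60, south 6
  cycle 5: PE[1][2] → acc 120, east 120, south 8
  cycle 6: PE[1][2] → acc 0, east 0, south 0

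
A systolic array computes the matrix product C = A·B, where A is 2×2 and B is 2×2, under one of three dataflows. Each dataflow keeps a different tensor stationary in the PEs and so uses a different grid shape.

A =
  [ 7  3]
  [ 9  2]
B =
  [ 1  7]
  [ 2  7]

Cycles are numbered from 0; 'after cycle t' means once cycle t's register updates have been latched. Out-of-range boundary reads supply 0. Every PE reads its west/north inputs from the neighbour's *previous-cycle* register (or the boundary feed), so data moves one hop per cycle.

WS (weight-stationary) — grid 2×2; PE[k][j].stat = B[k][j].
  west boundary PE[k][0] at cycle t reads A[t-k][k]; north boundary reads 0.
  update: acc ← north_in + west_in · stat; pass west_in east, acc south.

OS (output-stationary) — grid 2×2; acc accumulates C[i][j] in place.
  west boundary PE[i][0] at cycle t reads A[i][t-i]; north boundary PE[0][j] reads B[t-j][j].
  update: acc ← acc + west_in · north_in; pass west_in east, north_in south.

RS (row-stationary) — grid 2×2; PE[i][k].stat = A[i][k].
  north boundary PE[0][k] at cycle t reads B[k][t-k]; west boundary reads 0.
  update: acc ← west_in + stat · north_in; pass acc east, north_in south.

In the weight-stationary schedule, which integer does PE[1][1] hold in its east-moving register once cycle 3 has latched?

WS on a 2×2 grid — tracing PE[1][1] and its feeders:
  [0] (0,1) acc=0 (h:0 v:0)
  [0] (1,0) acc=0 (h:0 v:0)
  [0] (1,1) acc=0 (h:0 v:0)
  [1] (0,1) acc=49 (h:7 v:49)
  [1] (1,0) acc=13 (h:3 v:13)
  [1] (1,1) acc=0 (h:0 v:0)
  [2] (0,1) acc=63 (h:9 v:63)
  [2] (1,0) acc=13 (h:2 v:13)
  [2] (1,1) acc=70 (h:3 v:70)
  [3] (0,1) acc=0 (h:0 v:0)
  [3] (1,0) acc=0 (h:0 v:0)
  [3] (1,1) acc=77 (h:2 v:77)

register = 2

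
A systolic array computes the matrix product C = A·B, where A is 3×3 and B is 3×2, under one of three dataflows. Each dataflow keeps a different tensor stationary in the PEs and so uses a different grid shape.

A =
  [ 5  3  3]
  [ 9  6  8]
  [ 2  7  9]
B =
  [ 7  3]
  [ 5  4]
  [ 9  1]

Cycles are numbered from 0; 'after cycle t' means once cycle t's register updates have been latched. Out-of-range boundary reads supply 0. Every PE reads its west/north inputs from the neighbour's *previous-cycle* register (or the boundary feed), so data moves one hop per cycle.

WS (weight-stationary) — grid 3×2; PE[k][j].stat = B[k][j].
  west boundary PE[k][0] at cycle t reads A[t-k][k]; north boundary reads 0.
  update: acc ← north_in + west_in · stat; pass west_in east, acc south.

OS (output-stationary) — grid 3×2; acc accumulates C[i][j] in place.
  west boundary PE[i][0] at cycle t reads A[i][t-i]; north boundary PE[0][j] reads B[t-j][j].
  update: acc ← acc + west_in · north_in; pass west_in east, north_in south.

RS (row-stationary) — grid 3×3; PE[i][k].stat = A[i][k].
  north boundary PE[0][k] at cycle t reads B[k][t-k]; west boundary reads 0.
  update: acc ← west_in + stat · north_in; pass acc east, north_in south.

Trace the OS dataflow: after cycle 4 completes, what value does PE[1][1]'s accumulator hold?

PE[1][1].acc = 59

OS on a 3×2 grid — tracing PE[1][1] and its feeders:
  @0  [0,1]  acc 0  |  →0  ↓0
  @0  [1,0]  acc 0  |  →0  ↓0
  @0  [1,1]  acc 0  |  →0  ↓0
  @1  [0,1]  acc 15  |  →5  ↓3
  @1  [1,0]  acc 63  |  →9  ↓7
  @1  [1,1]  acc 0  |  →0  ↓0
  @2  [0,1]  acc 27  |  →3  ↓4
  @2  [1,0]  acc 93  |  →6  ↓5
  @2  [1,1]  acc 27  |  →9  ↓3
  @3  [0,1]  acc 30  |  →3  ↓1
  @3  [1,0]  acc 165  |  →8  ↓9
  @3  [1,1]  acc 51  |  →6  ↓4
  @4  [0,1]  acc 30  |  →0  ↓0
  @4  [1,0]  acc 165  |  →0  ↓0
  @4  [1,1]  acc 59  |  →8  ↓1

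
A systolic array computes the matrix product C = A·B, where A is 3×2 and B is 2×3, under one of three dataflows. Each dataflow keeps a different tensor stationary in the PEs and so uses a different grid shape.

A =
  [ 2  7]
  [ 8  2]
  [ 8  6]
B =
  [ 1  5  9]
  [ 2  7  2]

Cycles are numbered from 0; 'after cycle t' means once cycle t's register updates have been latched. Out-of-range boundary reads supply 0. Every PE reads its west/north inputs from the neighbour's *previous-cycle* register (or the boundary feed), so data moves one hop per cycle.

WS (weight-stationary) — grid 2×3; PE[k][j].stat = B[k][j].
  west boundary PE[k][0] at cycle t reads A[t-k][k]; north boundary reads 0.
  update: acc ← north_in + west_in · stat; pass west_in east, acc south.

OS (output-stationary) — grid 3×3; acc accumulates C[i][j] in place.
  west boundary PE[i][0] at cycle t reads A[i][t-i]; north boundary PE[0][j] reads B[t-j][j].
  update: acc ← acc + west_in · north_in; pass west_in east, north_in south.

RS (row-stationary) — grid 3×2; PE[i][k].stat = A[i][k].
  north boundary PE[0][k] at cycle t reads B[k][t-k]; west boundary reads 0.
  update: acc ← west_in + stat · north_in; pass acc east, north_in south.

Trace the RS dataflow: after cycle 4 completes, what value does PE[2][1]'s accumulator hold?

PE[2][1].acc = 82

RS 3×2: PE[2][1] cycle-by-cycle (with neighbour feeds):
  @0  [1,1]  acc 0  |  →0  ↓0
  @0  [2,0]  acc 0  |  →0  ↓0
  @0  [2,1]  acc 0  |  →0  ↓0
  @1  [1,1]  acc 0  |  →0  ↓0
  @1  [2,0]  acc 0  |  →0  ↓0
  @1  [2,1]  acc 0  |  →0  ↓0
  @2  [1,1]  acc 12  |  →12  ↓2
  @2  [2,0]  acc 8  |  →8  ↓1
  @2  [2,1]  acc 0  |  →0  ↓0
  @3  [1,1]  acc 54  |  →54  ↓7
  @3  [2,0]  acc 40  |  →40  ↓5
  @3  [2,1]  acc 20  |  →20  ↓2
  @4  [1,1]  acc 76  |  →76  ↓2
  @4  [2,0]  acc 72  |  →72  ↓9
  @4  [2,1]  acc 82  |  →82  ↓7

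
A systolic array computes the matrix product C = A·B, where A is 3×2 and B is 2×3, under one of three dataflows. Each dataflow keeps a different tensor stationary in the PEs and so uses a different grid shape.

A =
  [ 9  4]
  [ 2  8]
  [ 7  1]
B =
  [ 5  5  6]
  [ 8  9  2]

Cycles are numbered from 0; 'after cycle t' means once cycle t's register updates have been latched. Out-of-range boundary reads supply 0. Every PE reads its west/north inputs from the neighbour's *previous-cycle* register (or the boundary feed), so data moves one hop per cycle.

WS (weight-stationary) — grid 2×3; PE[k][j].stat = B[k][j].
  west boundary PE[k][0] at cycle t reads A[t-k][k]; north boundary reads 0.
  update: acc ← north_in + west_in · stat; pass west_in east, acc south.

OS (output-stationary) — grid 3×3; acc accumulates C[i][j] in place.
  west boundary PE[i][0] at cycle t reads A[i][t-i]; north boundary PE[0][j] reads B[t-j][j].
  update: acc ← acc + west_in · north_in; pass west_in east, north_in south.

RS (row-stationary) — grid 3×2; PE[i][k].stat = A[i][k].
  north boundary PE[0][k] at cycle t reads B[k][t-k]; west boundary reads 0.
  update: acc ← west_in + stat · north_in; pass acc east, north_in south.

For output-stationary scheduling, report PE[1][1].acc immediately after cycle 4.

PE[1][1].acc = 82

OS (3×3). Following PE[1][1] plus its west/north inputs:
  [0] (0,1) acc=0 (h:0 v:0)
  [0] (1,0) acc=0 (h:0 v:0)
  [0] (1,1) acc=0 (h:0 v:0)
  [1] (0,1) acc=45 (h:9 v:5)
  [1] (1,0) acc=10 (h:2 v:5)
  [1] (1,1) acc=0 (h:0 v:0)
  [2] (0,1) acc=81 (h:4 v:9)
  [2] (1,0) acc=74 (h:8 v:8)
  [2] (1,1) acc=10 (h:2 v:5)
  [3] (0,1) acc=81 (h:0 v:0)
  [3] (1,0) acc=74 (h:0 v:0)
  [3] (1,1) acc=82 (h:8 v:9)
  [4] (0,1) acc=81 (h:0 v:0)
  [4] (1,0) acc=74 (h:0 v:0)
  [4] (1,1) acc=82 (h:0 v:0)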